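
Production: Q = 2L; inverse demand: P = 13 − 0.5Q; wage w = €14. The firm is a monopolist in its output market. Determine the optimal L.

L* = 3

Marginal revenue from the inverse demand is MR = 13 − Q.
The marginal product is MP_L = 2.
A monopolist hires until marginal revenue product equals the wage: MR·MP_L = w.
(13 − 2L)·2 = 14, so L = 3.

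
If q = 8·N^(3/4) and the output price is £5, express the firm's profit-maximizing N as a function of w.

MP_N = (3/4)·8·N^(-1/4) = 6·N^(-1/4).
Setting P·MP_N = w: 30·N^(-1/4) = w.
Solving for N: N^(-1/4) = w/30, so N = (30/w)^(4).

N(w) = 810000/w^(4)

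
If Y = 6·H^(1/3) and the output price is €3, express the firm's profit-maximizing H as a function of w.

H(w) = (6/w)^(3/2)

MP_H = (1/3)·6·H^(-2/3) = 2·H^(-2/3).
Setting P·MP_H = w: 6·H^(-2/3) = w.
Solving for H: H^(-2/3) = w/6, so H = (6/w)^(3/2).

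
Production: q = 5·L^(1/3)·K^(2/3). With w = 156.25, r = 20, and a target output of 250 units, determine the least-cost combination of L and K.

L* = 8, K* = 125

Cost minimization requires the marginal rate of technical substitution to equal the input-price ratio: MP_L/MP_K = w/r.
Here MP_L/MP_K = (1/3)·(K/L)/(2/3) = 0.5·(K/L). Setting this equal to 156.25/20 = 7.8125 gives K = 15.625L.
Substituting into q = 250: 5·L^(1/3)·(15.625L)^(2/3) = 250.
Solving, L = 8 and K = 125.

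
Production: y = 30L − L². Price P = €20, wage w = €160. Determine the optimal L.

The marginal product of L is MP_L = 30 − 2L.
A price-taking firm hires until the value of the marginal product equals the wage: P·MP_L = w, so 20·(30 − 2L) = 160.
Then 30 − 2L = 8, giving L = 11.

L* = 11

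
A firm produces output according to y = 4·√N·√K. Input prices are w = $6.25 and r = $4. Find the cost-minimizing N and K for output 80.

Cost minimization requires the marginal rate of technical substitution to equal the input-price ratio: MP_N/MP_K = w/r.
Here MP_N/MP_K = (1/2)·(K/N)/(1/2) = (K/N). Setting this equal to 6.25/4 = 1.5625 gives K = 1.5625N.
Substituting into y = 80: 4·N^(1/2)·(1.5625N)^(1/2) = 80.
Solving, N = 16 and K = 25.

N* = 16, K* = 25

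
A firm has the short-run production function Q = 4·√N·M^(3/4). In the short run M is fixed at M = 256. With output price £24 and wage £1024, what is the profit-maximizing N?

N* = 9

With M = 256, MP_N = (1/2)·4·N^(-1/2)·256^(3/4) = 128·N^(-1/2).
Profit maximization for a price taker requires P·MP_N = w: 24·128·N^(-1/2) = 1024.
So N^(-1/2) = 1/3, which gives N = 9.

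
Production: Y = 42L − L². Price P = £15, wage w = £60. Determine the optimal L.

L* = 19

The marginal product of L is MP_L = 42 − 2L.
A price-taking firm hires until the value of the marginal product equals the wage: P·MP_L = w, so 15·(42 − 2L) = 60.
Then 42 − 2L = 4, giving L = 19.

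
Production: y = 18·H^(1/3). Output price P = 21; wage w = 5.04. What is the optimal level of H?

H* = 125

MP_H = (1/3)·18·H^(-2/3) = 6·H^(-2/3).
Profit maximization for a price taker requires P·MP_H = w: 21·6·H^(-2/3) = 5.04.
So H^(-2/3) = 0.04, which gives H = 125.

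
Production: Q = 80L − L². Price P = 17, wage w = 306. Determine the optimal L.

L* = 31

The marginal product of L is MP_L = 80 − 2L.
A price-taking firm hires until the value of the marginal product equals the wage: P·MP_L = w, so 17·(80 − 2L) = 306.
Then 80 − 2L = 18, giving L = 31.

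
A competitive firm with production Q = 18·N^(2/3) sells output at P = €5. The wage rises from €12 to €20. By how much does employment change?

ΔN = -98

From P·MP_N = w with MP_N = 12·N^(-1/3), the labor demand is N(w) = (60/w)^(3).
At w = 12: N = 125. At w = 20: N = 27.
ΔN = 27 − 125 = -98.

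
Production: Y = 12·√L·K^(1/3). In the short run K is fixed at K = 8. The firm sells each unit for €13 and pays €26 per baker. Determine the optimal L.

With K = 8, MP_L = (1/2)·12·L^(-1/2)·8^(1/3) = 12·L^(-1/2).
Profit maximization for a price taker requires P·MP_L = w: 13·12·L^(-1/2) = 26.
So L^(-1/2) = 1/6, which gives L = 36.

L* = 36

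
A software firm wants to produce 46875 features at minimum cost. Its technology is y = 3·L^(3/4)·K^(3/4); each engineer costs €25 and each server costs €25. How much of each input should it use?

Cost minimization requires the marginal rate of technical substitution to equal the input-price ratio: MP_L/MP_K = w/r.
Here MP_L/MP_K = (3/4)·(K/L)/(3/4) = (K/L). Setting this equal to 25/25 = 1 gives K = L.
Substituting into y = 46875: 3·L^(3/4)·(L)^(3/4) = 46875.
Solving, L = 625 and K = 625.

L* = 625, K* = 625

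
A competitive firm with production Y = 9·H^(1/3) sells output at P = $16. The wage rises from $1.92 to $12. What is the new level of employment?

From P·MP_H = w with MP_H = 3·H^(-2/3), the labor demand is H(w) = (48/w)^(3/2).
At w = 1.92: H = 125. At w = 12: H = 8.

H* = 8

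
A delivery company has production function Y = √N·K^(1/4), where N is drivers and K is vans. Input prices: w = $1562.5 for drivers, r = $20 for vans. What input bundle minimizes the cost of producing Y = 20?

Cost minimization requires the marginal rate of technical substitution to equal the input-price ratio: MP_N/MP_K = w/r.
Here MP_N/MP_K = (1/2)·(K/N)/(1/4) = 2·(K/N). Setting this equal to 1562.5/20 = 78.125 gives K = 39.0625N.
Substituting into Y = 20: N^(1/2)·(39.0625N)^(1/4) = 20.
Solving, N = 16 and K = 625.

N* = 16, K* = 625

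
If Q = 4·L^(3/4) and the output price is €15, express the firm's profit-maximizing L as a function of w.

L(w) = 4100625/w^(4)

MP_L = (3/4)·4·L^(-1/4) = 3·L^(-1/4).
Setting P·MP_L = w: 45·L^(-1/4) = w.
Solving for L: L^(-1/4) = w/45, so L = (45/w)^(4).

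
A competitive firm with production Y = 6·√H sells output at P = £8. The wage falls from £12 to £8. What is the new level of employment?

H* = 9

From P·MP_H = w with MP_H = 3·H^(-1/2), the labor demand is H(w) = (24/w)^(2).
At w = 12: H = 4. At w = 8: H = 9.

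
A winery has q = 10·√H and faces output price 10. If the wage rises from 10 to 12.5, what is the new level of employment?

H* = 16

From P·MP_H = w with MP_H = 5·H^(-1/2), the labor demand is H(w) = (50/w)^(2).
At w = 10: H = 25. At w = 12.5: H = 16.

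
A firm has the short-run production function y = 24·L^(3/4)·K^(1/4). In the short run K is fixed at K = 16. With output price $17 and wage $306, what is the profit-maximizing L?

L* = 16

With K = 16, MP_L = (3/4)·24·L^(-1/4)·16^(1/4) = 36·L^(-1/4).
Profit maximization for a price taker requires P·MP_L = w: 17·36·L^(-1/4) = 306.
So L^(-1/4) = 0.5, which gives L = 16.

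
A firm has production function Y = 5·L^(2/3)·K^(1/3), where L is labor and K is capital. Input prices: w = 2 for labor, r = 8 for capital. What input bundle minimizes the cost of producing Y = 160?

Cost minimization requires the marginal rate of technical substitution to equal the input-price ratio: MP_L/MP_K = w/r.
Here MP_L/MP_K = (2/3)·(K/L)/(1/3) = 2·(K/L). Setting this equal to 2/8 = 0.25 gives K = 0.125L.
Substituting into Y = 160: 5·L^(2/3)·(0.125L)^(1/3) = 160.
Solving, L = 64 and K = 8.

L* = 64, K* = 8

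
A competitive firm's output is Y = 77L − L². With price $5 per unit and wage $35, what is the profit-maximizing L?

The marginal product of L is MP_L = 77 − 2L.
A price-taking firm hires until the value of the marginal product equals the wage: P·MP_L = w, so 5·(77 − 2L) = 35.
Then 77 − 2L = 7, giving L = 35.

L* = 35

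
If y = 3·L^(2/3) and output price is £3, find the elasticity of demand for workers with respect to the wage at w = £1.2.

ε = -3

MP_L = (2/3)·3·L^(-1/3), so P·MP_L = w gives 6·L^(-1/3) = w.
Solving, L(w) = (6/w)^(3). This is a constant-elasticity form: L ∝ w^(−3), so ε = −3.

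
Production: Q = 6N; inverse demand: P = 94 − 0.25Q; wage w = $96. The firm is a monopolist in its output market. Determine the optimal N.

Marginal revenue from the inverse demand is MR = 94 − 0.5Q.
The marginal product is MP_N = 6.
A monopolist hires until marginal revenue product equals the wage: MR·MP_N = w.
(94 − 3N)·6 = 96, so N = 26.

N* = 26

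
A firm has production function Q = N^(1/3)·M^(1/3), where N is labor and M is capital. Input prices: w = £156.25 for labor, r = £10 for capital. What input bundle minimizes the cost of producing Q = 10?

Cost minimization requires the marginal rate of technical substitution to equal the input-price ratio: MP_N/MP_M = w/r.
Here MP_N/MP_M = (1/3)·(M/N)/(1/3) = (M/N). Setting this equal to 156.25/10 = 15.625 gives M = 15.625N.
Substituting into Q = 10: N^(1/3)·(15.625N)^(1/3) = 10.
Solving, N = 8 and M = 125.

N* = 8, M* = 125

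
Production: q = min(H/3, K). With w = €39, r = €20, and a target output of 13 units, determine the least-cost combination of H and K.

H* = 39, K* = 13

With a fixed-proportions technology, the cost-minimizing bundle uses no slack in either input: H/3 = K = q.
So H = 3·13 = 39 and K = 13.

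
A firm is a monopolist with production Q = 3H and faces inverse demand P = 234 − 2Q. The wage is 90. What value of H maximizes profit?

H* = 17

Marginal revenue from the inverse demand is MR = 234 − 4Q.
The marginal product is MP_H = 3.
A monopolist hires until marginal revenue product equals the wage: MR·MP_H = w.
(234 − 12H)·3 = 90, so H = 17.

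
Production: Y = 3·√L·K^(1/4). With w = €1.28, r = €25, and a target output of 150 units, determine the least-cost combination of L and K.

Cost minimization requires the marginal rate of technical substitution to equal the input-price ratio: MP_L/MP_K = w/r.
Here MP_L/MP_K = (1/2)·(K/L)/(1/4) = 2·(K/L). Setting this equal to 1.28/25 = 0.0512 gives K = 0.0256L.
Substituting into Y = 150: 3·L^(1/2)·(0.0256L)^(1/4) = 150.
Solving, L = 625 and K = 16.

L* = 625, K* = 16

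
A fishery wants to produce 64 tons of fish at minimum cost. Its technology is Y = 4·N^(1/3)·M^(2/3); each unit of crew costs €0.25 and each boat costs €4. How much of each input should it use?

N* = 64, M* = 8

Cost minimization requires the marginal rate of technical substitution to equal the input-price ratio: MP_N/MP_M = w/r.
Here MP_N/MP_M = (1/3)·(M/N)/(2/3) = 0.5·(M/N). Setting this equal to 0.25/4 = 0.0625 gives M = 0.125N.
Substituting into Y = 64: 4·N^(1/3)·(0.125N)^(2/3) = 64.
Solving, N = 64 and M = 8.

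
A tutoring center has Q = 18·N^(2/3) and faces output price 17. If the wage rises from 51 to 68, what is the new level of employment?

N* = 27

From P·MP_N = w with MP_N = 12·N^(-1/3), the labor demand is N(w) = (204/w)^(3).
At w = 51: N = 64. At w = 68: N = 27.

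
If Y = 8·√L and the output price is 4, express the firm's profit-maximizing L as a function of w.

MP_L = (1/2)·8·L^(-1/2) = 4·L^(-1/2).
Setting P·MP_L = w: 16·L^(-1/2) = w.
Solving for L: L^(-1/2) = w/16, so L = (16/w)^(2).

L(w) = 256/w²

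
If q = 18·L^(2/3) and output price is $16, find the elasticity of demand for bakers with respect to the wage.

MP_L = (2/3)·18·L^(-1/3), so P·MP_L = w gives 192·L^(-1/3) = w.
Solving, L(w) = (192/w)^(3). This is a constant-elasticity form: L ∝ w^(−3), so ε = −3.

ε = -3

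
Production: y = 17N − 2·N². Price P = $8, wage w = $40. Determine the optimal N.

The marginal product of N is MP_N = 17 − 4N.
A price-taking firm hires until the value of the marginal product equals the wage: P·MP_N = w, so 8·(17 − 4N) = 40.
Then 17 − 4N = 5, giving N = 3.

N* = 3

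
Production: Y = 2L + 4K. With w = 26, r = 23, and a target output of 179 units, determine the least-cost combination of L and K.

The inputs are perfect substitutes, so the firm uses whichever has the lower cost per unit of output.
Cost per unit of output via L is w/2 = 13; via K it is r/4 = 5.75. K is cheaper.
Producing Y = 179 with K alone: L = 0, K = 44.75.

L* = 0, K* = 44.75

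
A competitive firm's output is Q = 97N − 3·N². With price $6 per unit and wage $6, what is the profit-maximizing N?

The marginal product of N is MP_N = 97 − 6N.
A price-taking firm hires until the value of the marginal product equals the wage: P·MP_N = w, so 6·(97 − 6N) = 6.
Then 97 − 6N = 1, giving N = 16.

N* = 16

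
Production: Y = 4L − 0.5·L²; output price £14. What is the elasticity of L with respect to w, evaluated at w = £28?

ε = -1

From P·MP_L = w with MP_L = 4 − L, labor demand is L(w) = 4 − w/14.
dL/dw = −1/(14) = -1/14.
At w = 28, L = 2, so ε = (dL/dw)·(w/L) = (-1/14)·(28/2) = -1.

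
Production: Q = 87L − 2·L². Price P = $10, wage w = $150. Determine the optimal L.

The marginal product of L is MP_L = 87 − 4L.
A price-taking firm hires until the value of the marginal product equals the wage: P·MP_L = w, so 10·(87 − 4L) = 150.
Then 87 − 4L = 15, giving L = 18.

L* = 18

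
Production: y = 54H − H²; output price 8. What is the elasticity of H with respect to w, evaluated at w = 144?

From P·MP_H = w with MP_H = 54 − 2H, labor demand is H(w) = (54 − w/8)/2.
dH/dw = −1/(16) = -0.0625.
At w = 144, H = 18, so ε = (dH/dw)·(w/H) = (-0.0625)·(144/18) = -0.5.

ε = -0.5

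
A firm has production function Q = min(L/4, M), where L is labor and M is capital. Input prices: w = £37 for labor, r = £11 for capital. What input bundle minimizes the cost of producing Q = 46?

L* = 184, M* = 46

With a fixed-proportions technology, the cost-minimizing bundle uses no slack in either input: L/4 = M = Q.
So L = 4·46 = 184 and M = 46.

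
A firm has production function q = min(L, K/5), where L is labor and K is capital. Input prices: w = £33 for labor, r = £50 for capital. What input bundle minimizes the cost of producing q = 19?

L* = 19, K* = 95

With a fixed-proportions technology, the cost-minimizing bundle uses no slack in either input: L = K/5 = q.
So L = 19 and K = 5·19 = 95.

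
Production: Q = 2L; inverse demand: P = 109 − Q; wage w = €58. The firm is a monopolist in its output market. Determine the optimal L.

Marginal revenue from the inverse demand is MR = 109 − 2Q.
The marginal product is MP_L = 2.
A monopolist hires until marginal revenue product equals the wage: MR·MP_L = w.
(109 − 4L)·2 = 58, so L = 20.

L* = 20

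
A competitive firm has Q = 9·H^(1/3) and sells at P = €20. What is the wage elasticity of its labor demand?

ε = -1.5

MP_H = (1/3)·9·H^(-2/3), so P·MP_H = w gives 60·H^(-2/3) = w.
Solving, H(w) = (60/w)^(3/2). This is a constant-elasticity form: H ∝ w^(−3/2), so ε = −3/2.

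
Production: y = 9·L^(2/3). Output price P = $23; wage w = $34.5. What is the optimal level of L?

MP_L = (2/3)·9·L^(-1/3) = 6·L^(-1/3).
Profit maximization for a price taker requires P·MP_L = w: 23·6·L^(-1/3) = 34.5.
So L^(-1/3) = 0.25, which gives L = 64.

L* = 64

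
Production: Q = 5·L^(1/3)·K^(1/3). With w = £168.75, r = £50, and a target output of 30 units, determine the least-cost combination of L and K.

L* = 8, K* = 27

Cost minimization requires the marginal rate of technical substitution to equal the input-price ratio: MP_L/MP_K = w/r.
Here MP_L/MP_K = (1/3)·(K/L)/(1/3) = (K/L). Setting this equal to 168.75/50 = 3.375 gives K = 3.375L.
Substituting into Q = 30: 5·L^(1/3)·(3.375L)^(1/3) = 30.
Solving, L = 8 and K = 27.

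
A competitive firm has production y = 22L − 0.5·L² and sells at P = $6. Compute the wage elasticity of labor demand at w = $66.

ε = -1

From P·MP_L = w with MP_L = 22 − L, labor demand is L(w) = 22 − w/6.
dL/dw = −1/(6) = -1/6.
At w = 66, L = 11, so ε = (dL/dw)·(w/L) = (-1/6)·(66/11) = -1.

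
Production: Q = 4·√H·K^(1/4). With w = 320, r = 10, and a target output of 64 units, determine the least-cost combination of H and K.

H* = 16, K* = 256

Cost minimization requires the marginal rate of technical substitution to equal the input-price ratio: MP_H/MP_K = w/r.
Here MP_H/MP_K = (1/2)·(K/H)/(1/4) = 2·(K/H). Setting this equal to 320/10 = 32 gives K = 16H.
Substituting into Q = 64: 4·H^(1/2)·(16H)^(1/4) = 64.
Solving, H = 16 and K = 256.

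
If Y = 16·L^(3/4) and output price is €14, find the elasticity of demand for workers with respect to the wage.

MP_L = (3/4)·16·L^(-1/4), so P·MP_L = w gives 168·L^(-1/4) = w.
Solving, L(w) = (168/w)^(4). This is a constant-elasticity form: L ∝ w^(−4), so ε = −4.

ε = -4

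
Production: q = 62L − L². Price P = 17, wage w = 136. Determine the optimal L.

L* = 27

The marginal product of L is MP_L = 62 − 2L.
A price-taking firm hires until the value of the marginal product equals the wage: P·MP_L = w, so 17·(62 − 2L) = 136.
Then 62 − 2L = 8, giving L = 27.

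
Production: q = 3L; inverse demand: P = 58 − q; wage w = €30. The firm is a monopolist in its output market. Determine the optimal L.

Marginal revenue from the inverse demand is MR = 58 − 2q.
The marginal product is MP_L = 3.
A monopolist hires until marginal revenue product equals the wage: MR·MP_L = w.
(58 − 6L)·3 = 30, so L = 8.

L* = 8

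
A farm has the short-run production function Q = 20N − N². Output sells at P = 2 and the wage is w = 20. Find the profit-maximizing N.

N* = 5

The marginal product of N is MP_N = 20 − 2N.
A price-taking firm hires until the value of the marginal product equals the wage: P·MP_N = w, so 2·(20 − 2N) = 20.
Then 20 − 2N = 10, giving N = 5.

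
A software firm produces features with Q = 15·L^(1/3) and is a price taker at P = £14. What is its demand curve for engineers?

MP_L = (1/3)·15·L^(-2/3) = 5·L^(-2/3).
Setting P·MP_L = w: 70·L^(-2/3) = w.
Solving for L: L^(-2/3) = w/70, so L = (70/w)^(3/2).

L(w) = (70/w)^(3/2)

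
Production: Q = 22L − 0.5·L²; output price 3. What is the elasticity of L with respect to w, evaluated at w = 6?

ε = -0.1

From P·MP_L = w with MP_L = 22 − L, labor demand is L(w) = 22 − w/3.
dL/dw = −1/(3) = -1/3.
At w = 6, L = 20, so ε = (dL/dw)·(w/L) = (-1/3)·(6/20) = -0.1.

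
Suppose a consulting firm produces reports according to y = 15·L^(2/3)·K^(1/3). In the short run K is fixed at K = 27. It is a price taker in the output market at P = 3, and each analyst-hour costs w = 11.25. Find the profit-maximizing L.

L* = 512

With K = 27, MP_L = (2/3)·15·L^(-1/3)·27^(1/3) = 30·L^(-1/3).
Profit maximization for a price taker requires P·MP_L = w: 3·30·L^(-1/3) = 11.25.
So L^(-1/3) = 0.125, which gives L = 512.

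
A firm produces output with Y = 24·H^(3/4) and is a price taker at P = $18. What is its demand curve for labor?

MP_H = (3/4)·24·H^(-1/4) = 18·H^(-1/4).
Setting P·MP_H = w: 324·H^(-1/4) = w.
Solving for H: H^(-1/4) = w/324, so H = (324/w)^(4).

H(w) = (324/w)^(4)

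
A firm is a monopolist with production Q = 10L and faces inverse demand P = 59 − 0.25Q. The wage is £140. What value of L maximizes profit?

Marginal revenue from the inverse demand is MR = 59 − 0.5Q.
The marginal product is MP_L = 10.
A monopolist hires until marginal revenue product equals the wage: MR·MP_L = w.
(59 − 5L)·10 = 140, so L = 9.

L* = 9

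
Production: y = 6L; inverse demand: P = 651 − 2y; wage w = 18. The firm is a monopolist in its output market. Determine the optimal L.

L* = 27

Marginal revenue from the inverse demand is MR = 651 − 4y.
The marginal product is MP_L = 6.
A monopolist hires until marginal revenue product equals the wage: MR·MP_L = w.
(651 − 24L)·6 = 18, so L = 27.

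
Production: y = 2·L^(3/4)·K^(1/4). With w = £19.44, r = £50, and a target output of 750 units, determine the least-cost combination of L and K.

Cost minimization requires the marginal rate of technical substitution to equal the input-price ratio: MP_L/MP_K = w/r.
Here MP_L/MP_K = (3/4)·(K/L)/(1/4) = 3·(K/L). Setting this equal to 19.44/50 = 0.3888 gives K = 0.1296L.
Substituting into y = 750: 2·L^(3/4)·(0.1296L)^(1/4) = 750.
Solving, L = 625 and K = 81.

L* = 625, K* = 81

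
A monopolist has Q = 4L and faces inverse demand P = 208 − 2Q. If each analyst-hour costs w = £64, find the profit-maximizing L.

L* = 12

Marginal revenue from the inverse demand is MR = 208 − 4Q.
The marginal product is MP_L = 4.
A monopolist hires until marginal revenue product equals the wage: MR·MP_L = w.
(208 − 16L)·4 = 64, so L = 12.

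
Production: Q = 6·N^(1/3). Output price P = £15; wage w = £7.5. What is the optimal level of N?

N* = 8

MP_N = (1/3)·6·N^(-2/3) = 2·N^(-2/3).
Profit maximization for a price taker requires P·MP_N = w: 15·2·N^(-2/3) = 7.5.
So N^(-2/3) = 0.25, which gives N = 8.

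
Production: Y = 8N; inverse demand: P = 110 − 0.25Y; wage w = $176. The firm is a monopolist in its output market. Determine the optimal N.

Marginal revenue from the inverse demand is MR = 110 − 0.5Y.
The marginal product is MP_N = 8.
A monopolist hires until marginal revenue product equals the wage: MR·MP_N = w.
(110 − 4N)·8 = 176, so N = 22.

N* = 22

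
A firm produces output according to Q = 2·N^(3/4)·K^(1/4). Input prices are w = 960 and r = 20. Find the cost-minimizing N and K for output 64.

Cost minimization requires the marginal rate of technical substitution to equal the input-price ratio: MP_N/MP_K = w/r.
Here MP_N/MP_K = (3/4)·(K/N)/(1/4) = 3·(K/N). Setting this equal to 960/20 = 48 gives K = 16N.
Substituting into Q = 64: 2·N^(3/4)·(16N)^(1/4) = 64.
Solving, N = 16 and K = 256.

N* = 16, K* = 256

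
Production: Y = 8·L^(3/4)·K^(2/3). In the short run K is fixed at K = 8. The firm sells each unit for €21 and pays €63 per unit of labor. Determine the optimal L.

L* = 4096

With K = 8, MP_L = (3/4)·8·L^(-1/4)·8^(2/3) = 24·L^(-1/4).
Profit maximization for a price taker requires P·MP_L = w: 21·24·L^(-1/4) = 63.
So L^(-1/4) = 0.125, which gives L = 4096.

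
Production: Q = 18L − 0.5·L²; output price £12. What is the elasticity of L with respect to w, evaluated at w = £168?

From P·MP_L = w with MP_L = 18 − L, labor demand is L(w) = 18 − w/12.
dL/dw = −1/(12) = -1/12.
At w = 168, L = 4, so ε = (dL/dw)·(w/L) = (-1/12)·(168/4) = -3.5.

ε = -3.5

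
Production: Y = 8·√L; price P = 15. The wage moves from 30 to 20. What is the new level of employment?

From P·MP_L = w with MP_L = 4·L^(-1/2), the labor demand is L(w) = (60/w)^(2).
At w = 30: L = 4. At w = 20: L = 9.

L* = 9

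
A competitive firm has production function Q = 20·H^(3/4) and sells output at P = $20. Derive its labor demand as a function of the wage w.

MP_H = (3/4)·20·H^(-1/4) = 15·H^(-1/4).
Setting P·MP_H = w: 300·H^(-1/4) = w.
Solving for H: H^(-1/4) = w/300, so H = (300/w)^(4).

H(w) = (300/w)^(4)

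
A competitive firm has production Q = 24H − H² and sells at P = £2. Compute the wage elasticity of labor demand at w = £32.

From P·MP_H = w with MP_H = 24 − 2H, labor demand is H(w) = (24 − w/2)/2.
dH/dw = −1/(4) = -0.25.
At w = 32, H = 4, so ε = (dH/dw)·(w/H) = (-0.25)·(32/4) = -2.

ε = -2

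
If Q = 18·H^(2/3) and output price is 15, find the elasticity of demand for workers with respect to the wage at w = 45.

ε = -3

MP_H = (2/3)·18·H^(-1/3), so P·MP_H = w gives 180·H^(-1/3) = w.
Solving, H(w) = (180/w)^(3). This is a constant-elasticity form: H ∝ w^(−3), so ε = −3.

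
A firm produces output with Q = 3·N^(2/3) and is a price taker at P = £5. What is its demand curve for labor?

MP_N = (2/3)·3·N^(-1/3) = 2·N^(-1/3).
Setting P·MP_N = w: 10·N^(-1/3) = w.
Solving for N: N^(-1/3) = w/10, so N = (10/w)^(3).

N(w) = 1000/w³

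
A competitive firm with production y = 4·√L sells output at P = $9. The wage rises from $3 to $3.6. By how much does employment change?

ΔL = -11

From P·MP_L = w with MP_L = 2·L^(-1/2), the labor demand is L(w) = (18/w)^(2).
At w = 3: L = 36. At w = 3.6: L = 25.
ΔL = 25 − 36 = -11.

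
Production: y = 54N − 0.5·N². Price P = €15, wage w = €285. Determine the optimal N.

The marginal product of N is MP_N = 54 − N.
A price-taking firm hires until the value of the marginal product equals the wage: P·MP_N = w, so 15·(54 − N) = 285.
Then 54 − N = 19, giving N = 35.

N* = 35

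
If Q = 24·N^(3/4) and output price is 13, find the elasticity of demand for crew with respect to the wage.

ε = -4

MP_N = (3/4)·24·N^(-1/4), so P·MP_N = w gives 234·N^(-1/4) = w.
Solving, N(w) = (234/w)^(4). This is a constant-elasticity form: N ∝ w^(−4), so ε = −4.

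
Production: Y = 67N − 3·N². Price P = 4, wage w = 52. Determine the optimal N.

N* = 9

The marginal product of N is MP_N = 67 − 6N.
A price-taking firm hires until the value of the marginal product equals the wage: P·MP_N = w, so 4·(67 − 6N) = 52.
Then 67 − 6N = 13, giving N = 9.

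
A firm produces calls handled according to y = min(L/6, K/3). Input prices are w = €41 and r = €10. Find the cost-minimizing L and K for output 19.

With a fixed-proportions technology, the cost-minimizing bundle uses no slack in either input: L/6 = K/3 = y.
So L = 6·19 = 114 and K = 3·19 = 57.

L* = 114, K* = 57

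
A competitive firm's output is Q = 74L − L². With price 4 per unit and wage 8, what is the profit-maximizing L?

L* = 36

The marginal product of L is MP_L = 74 − 2L.
A price-taking firm hires until the value of the marginal product equals the wage: P·MP_L = w, so 4·(74 − 2L) = 8.
Then 74 − 2L = 2, giving L = 36.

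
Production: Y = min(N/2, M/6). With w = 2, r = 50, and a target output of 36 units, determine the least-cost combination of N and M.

N* = 72, M* = 216

With a fixed-proportions technology, the cost-minimizing bundle uses no slack in either input: N/2 = M/6 = Y.
So N = 2·36 = 72 and M = 6·36 = 216.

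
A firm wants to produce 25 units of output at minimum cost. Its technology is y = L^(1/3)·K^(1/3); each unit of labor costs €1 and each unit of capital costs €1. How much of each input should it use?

Cost minimization requires the marginal rate of technical substitution to equal the input-price ratio: MP_L/MP_K = w/r.
Here MP_L/MP_K = (1/3)·(K/L)/(1/3) = (K/L). Setting this equal to 1/1 = 1 gives K = L.
Substituting into y = 25: L^(1/3)·(L)^(1/3) = 25.
Solving, L = 125 and K = 125.

L* = 125, K* = 125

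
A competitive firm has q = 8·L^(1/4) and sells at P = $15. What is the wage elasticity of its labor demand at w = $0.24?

MP_L = (1/4)·8·L^(-3/4), so P·MP_L = w gives 30·L^(-3/4) = w.
Solving, L(w) = (30/w)^(4/3). This is a constant-elasticity form: L ∝ w^(−4/3), so ε = −4/3.

ε = -4/3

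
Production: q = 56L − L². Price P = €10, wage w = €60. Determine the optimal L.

The marginal product of L is MP_L = 56 − 2L.
A price-taking firm hires until the value of the marginal product equals the wage: P·MP_L = w, so 10·(56 − 2L) = 60.
Then 56 − 2L = 6, giving L = 25.

L* = 25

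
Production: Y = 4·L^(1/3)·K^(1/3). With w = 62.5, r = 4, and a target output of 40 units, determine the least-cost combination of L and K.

Cost minimization requires the marginal rate of technical substitution to equal the input-price ratio: MP_L/MP_K = w/r.
Here MP_L/MP_K = (1/3)·(K/L)/(1/3) = (K/L). Setting this equal to 62.5/4 = 15.625 gives K = 15.625L.
Substituting into Y = 40: 4·L^(1/3)·(15.625L)^(1/3) = 40.
Solving, L = 8 and K = 125.

L* = 8, K* = 125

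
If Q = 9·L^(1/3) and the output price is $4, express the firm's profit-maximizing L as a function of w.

MP_L = (1/3)·9·L^(-2/3) = 3·L^(-2/3).
Setting P·MP_L = w: 12·L^(-2/3) = w.
Solving for L: L^(-2/3) = w/12, so L = (12/w)^(3/2).

L(w) = (12/w)^(3/2)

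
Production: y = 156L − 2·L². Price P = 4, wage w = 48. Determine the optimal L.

The marginal product of L is MP_L = 156 − 4L.
A price-taking firm hires until the value of the marginal product equals the wage: P·MP_L = w, so 4·(156 − 4L) = 48.
Then 156 − 4L = 12, giving L = 36.

L* = 36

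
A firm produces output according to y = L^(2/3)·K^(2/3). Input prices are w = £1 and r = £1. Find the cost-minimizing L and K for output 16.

L* = 8, K* = 8

Cost minimization requires the marginal rate of technical substitution to equal the input-price ratio: MP_L/MP_K = w/r.
Here MP_L/MP_K = (2/3)·(K/L)/(2/3) = (K/L). Setting this equal to 1/1 = 1 gives K = L.
Substituting into y = 16: L^(2/3)·(L)^(2/3) = 16.
Solving, L = 8 and K = 8.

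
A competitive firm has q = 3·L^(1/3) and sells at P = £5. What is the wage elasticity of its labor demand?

ε = -1.5

MP_L = (1/3)·3·L^(-2/3), so P·MP_L = w gives 5·L^(-2/3) = w.
Solving, L(w) = (5/w)^(3/2). This is a constant-elasticity form: L ∝ w^(−3/2), so ε = −3/2.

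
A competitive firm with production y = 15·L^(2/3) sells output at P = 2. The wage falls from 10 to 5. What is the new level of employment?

From P·MP_L = w with MP_L = 10·L^(-1/3), the labor demand is L(w) = (20/w)^(3).
At w = 10: L = 8. At w = 5: L = 64.

L* = 64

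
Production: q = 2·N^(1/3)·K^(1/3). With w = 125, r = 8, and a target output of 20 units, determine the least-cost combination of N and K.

Cost minimization requires the marginal rate of technical substitution to equal the input-price ratio: MP_N/MP_K = w/r.
Here MP_N/MP_K = (1/3)·(K/N)/(1/3) = (K/N). Setting this equal to 125/8 = 15.625 gives K = 15.625N.
Substituting into q = 20: 2·N^(1/3)·(15.625N)^(1/3) = 20.
Solving, N = 8 and K = 125.

N* = 8, K* = 125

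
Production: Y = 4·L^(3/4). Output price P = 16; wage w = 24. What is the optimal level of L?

L* = 16

MP_L = (3/4)·4·L^(-1/4) = 3·L^(-1/4).
Profit maximization for a price taker requires P·MP_L = w: 16·3·L^(-1/4) = 24.
So L^(-1/4) = 0.5, which gives L = 16.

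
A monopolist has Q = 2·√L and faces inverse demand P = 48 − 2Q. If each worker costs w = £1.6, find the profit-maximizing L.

L* = 25

Marginal revenue from the inverse demand is MR = 48 − 4Q.
The marginal product is MP_L = L^(-1/2).
A monopolist hires until marginal revenue product equals the wage: MR·MP_L = w.
At L, Q = 2·√L. Substituting and solving: (48 − 8·√L)·L^(-1/2) = 1.6 gives L = 25.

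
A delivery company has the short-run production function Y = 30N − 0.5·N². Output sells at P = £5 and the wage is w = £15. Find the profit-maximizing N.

The marginal product of N is MP_N = 30 − N.
A price-taking firm hires until the value of the marginal product equals the wage: P·MP_N = w, so 5·(30 − N) = 15.
Then 30 − N = 3, giving N = 27.

N* = 27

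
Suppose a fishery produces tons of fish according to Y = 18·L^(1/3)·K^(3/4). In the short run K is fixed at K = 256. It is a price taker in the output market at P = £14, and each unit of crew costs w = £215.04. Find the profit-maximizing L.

L* = 125

With K = 256, MP_L = (1/3)·18·L^(-2/3)·256^(3/4) = 384·L^(-2/3).
Profit maximization for a price taker requires P·MP_L = w: 14·384·L^(-2/3) = 215.04.
So L^(-2/3) = 0.04, which gives L = 125.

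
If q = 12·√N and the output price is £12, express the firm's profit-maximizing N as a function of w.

N(w) = 5184/w²

MP_N = (1/2)·12·N^(-1/2) = 6·N^(-1/2).
Setting P·MP_N = w: 72·N^(-1/2) = w.
Solving for N: N^(-1/2) = w/72, so N = (72/w)^(2).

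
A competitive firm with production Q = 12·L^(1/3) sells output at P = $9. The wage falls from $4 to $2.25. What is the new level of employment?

L* = 64

From P·MP_L = w with MP_L = 4·L^(-2/3), the labor demand is L(w) = (36/w)^(3/2).
At w = 4: L = 27. At w = 2.25: L = 64.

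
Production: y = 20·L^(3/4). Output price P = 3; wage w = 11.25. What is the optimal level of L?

MP_L = (3/4)·20·L^(-1/4) = 15·L^(-1/4).
Profit maximization for a price taker requires P·MP_L = w: 3·15·L^(-1/4) = 11.25.
So L^(-1/4) = 0.25, which gives L = 256.

L* = 256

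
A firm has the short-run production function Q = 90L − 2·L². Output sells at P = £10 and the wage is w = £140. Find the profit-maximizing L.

L* = 19

The marginal product of L is MP_L = 90 − 4L.
A price-taking firm hires until the value of the marginal product equals the wage: P·MP_L = w, so 10·(90 − 4L) = 140.
Then 90 − 4L = 14, giving L = 19.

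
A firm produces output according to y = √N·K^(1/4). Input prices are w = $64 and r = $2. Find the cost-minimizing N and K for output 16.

Cost minimization requires the marginal rate of technical substitution to equal the input-price ratio: MP_N/MP_K = w/r.
Here MP_N/MP_K = (1/2)·(K/N)/(1/4) = 2·(K/N). Setting this equal to 64/2 = 32 gives K = 16N.
Substituting into y = 16: N^(1/2)·(16N)^(1/4) = 16.
Solving, N = 16 and K = 256.

N* = 16, K* = 256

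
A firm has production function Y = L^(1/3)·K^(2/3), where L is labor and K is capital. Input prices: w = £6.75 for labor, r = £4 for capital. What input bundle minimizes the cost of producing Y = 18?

Cost minimization requires the marginal rate of technical substitution to equal the input-price ratio: MP_L/MP_K = w/r.
Here MP_L/MP_K = (1/3)·(K/L)/(2/3) = 0.5·(K/L). Setting this equal to 6.75/4 = 1.6875 gives K = 3.375L.
Substituting into Y = 18: L^(1/3)·(3.375L)^(2/3) = 18.
Solving, L = 8 and K = 27.

L* = 8, K* = 27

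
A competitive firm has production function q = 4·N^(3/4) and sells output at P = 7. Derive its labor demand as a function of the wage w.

MP_N = (3/4)·4·N^(-1/4) = 3·N^(-1/4).
Setting P·MP_N = w: 21·N^(-1/4) = w.
Solving for N: N^(-1/4) = w/21, so N = (21/w)^(4).

N(w) = 194481/w^(4)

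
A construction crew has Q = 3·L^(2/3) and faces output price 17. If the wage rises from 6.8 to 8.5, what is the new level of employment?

From P·MP_L = w with MP_L = 2·L^(-1/3), the labor demand is L(w) = (34/w)^(3).
At w = 6.8: L = 125. At w = 8.5: L = 64.

L* = 64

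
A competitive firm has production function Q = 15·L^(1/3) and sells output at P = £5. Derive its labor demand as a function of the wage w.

MP_L = (1/3)·15·L^(-2/3) = 5·L^(-2/3).
Setting P·MP_L = w: 25·L^(-2/3) = w.
Solving for L: L^(-2/3) = w/25, so L = (25/w)^(3/2).

L(w) = (25/w)^(3/2)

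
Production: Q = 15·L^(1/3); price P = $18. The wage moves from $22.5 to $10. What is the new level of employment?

From P·MP_L = w with MP_L = 5·L^(-2/3), the labor demand is L(w) = (90/w)^(3/2).
At w = 22.5: L = 8. At w = 10: L = 27.

L* = 27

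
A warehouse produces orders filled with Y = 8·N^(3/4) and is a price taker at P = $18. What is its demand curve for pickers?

N(w) = (108/w)^(4)

MP_N = (3/4)·8·N^(-1/4) = 6·N^(-1/4).
Setting P·MP_N = w: 108·N^(-1/4) = w.
Solving for N: N^(-1/4) = w/108, so N = (108/w)^(4).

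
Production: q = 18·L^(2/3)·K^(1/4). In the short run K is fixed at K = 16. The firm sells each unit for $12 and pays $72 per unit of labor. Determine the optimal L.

L* = 64

With K = 16, MP_L = (2/3)·18·L^(-1/3)·16^(1/4) = 24·L^(-1/3).
Profit maximization for a price taker requires P·MP_L = w: 12·24·L^(-1/3) = 72.
So L^(-1/3) = 0.25, which gives L = 64.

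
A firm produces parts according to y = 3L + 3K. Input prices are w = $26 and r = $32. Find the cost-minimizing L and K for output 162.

The inputs are perfect substitutes, so the firm uses whichever has the lower cost per unit of output.
Cost per unit of output via L is w/3 = 26/3; via K it is r/3 = 32/3. L is cheaper.
Producing y = 162 with L alone: L = 54, K = 0.

L* = 54, K* = 0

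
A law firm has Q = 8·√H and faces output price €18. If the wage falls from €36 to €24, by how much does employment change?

From P·MP_H = w with MP_H = 4·H^(-1/2), the labor demand is H(w) = (72/w)^(2).
At w = 36: H = 4. At w = 24: H = 9.
ΔH = 9 − 4 = 5.

ΔH = 5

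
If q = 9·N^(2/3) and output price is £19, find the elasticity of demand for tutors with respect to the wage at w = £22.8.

ε = -3

MP_N = (2/3)·9·N^(-1/3), so P·MP_N = w gives 114·N^(-1/3) = w.
Solving, N(w) = (114/w)^(3). This is a constant-elasticity form: N ∝ w^(−3), so ε = −3.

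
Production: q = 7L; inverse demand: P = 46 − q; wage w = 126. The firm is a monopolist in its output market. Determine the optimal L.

Marginal revenue from the inverse demand is MR = 46 − 2q.
The marginal product is MP_L = 7.
A monopolist hires until marginal revenue product equals the wage: MR·MP_L = w.
(46 − 14L)·7 = 126, so L = 2.

L* = 2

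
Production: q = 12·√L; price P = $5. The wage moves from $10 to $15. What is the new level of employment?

From P·MP_L = w with MP_L = 6·L^(-1/2), the labor demand is L(w) = (30/w)^(2).
At w = 10: L = 9. At w = 15: L = 4.

L* = 4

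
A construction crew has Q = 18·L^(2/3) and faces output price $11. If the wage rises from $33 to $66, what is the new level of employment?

L* = 8

From P·MP_L = w with MP_L = 12·L^(-1/3), the labor demand is L(w) = (132/w)^(3).
At w = 33: L = 64. At w = 66: L = 8.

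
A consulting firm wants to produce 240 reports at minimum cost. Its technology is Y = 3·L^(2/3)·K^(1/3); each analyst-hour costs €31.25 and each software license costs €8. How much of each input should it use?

Cost minimization requires the marginal rate of technical substitution to equal the input-price ratio: MP_L/MP_K = w/r.
Here MP_L/MP_K = (2/3)·(K/L)/(1/3) = 2·(K/L). Setting this equal to 31.25/8 = 3.90625 gives K = 1.953125L.
Substituting into Y = 240: 3·L^(2/3)·(1.953125L)^(1/3) = 240.
Solving, L = 64 and K = 125.

L* = 64, K* = 125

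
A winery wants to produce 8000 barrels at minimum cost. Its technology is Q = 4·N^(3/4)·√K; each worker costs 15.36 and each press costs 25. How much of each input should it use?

Cost minimization requires the marginal rate of technical substitution to equal the input-price ratio: MP_N/MP_K = w/r.
Here MP_N/MP_K = (3/4)·(K/N)/(1/2) = 1.5·(K/N). Setting this equal to 15.36/25 = 0.6144 gives K = 0.4096N.
Substituting into Q = 8000: 4·N^(3/4)·(0.4096N)^(1/2) = 8000.
Solving, N = 625 and K = 256.

N* = 625, K* = 256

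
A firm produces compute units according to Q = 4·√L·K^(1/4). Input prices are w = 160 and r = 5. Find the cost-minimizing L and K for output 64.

L* = 16, K* = 256

Cost minimization requires the marginal rate of technical substitution to equal the input-price ratio: MP_L/MP_K = w/r.
Here MP_L/MP_K = (1/2)·(K/L)/(1/4) = 2·(K/L). Setting this equal to 160/5 = 32 gives K = 16L.
Substituting into Q = 64: 4·L^(1/2)·(16L)^(1/4) = 64.
Solving, L = 16 and K = 256.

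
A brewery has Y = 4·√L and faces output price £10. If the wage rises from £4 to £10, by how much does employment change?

ΔL = -21

From P·MP_L = w with MP_L = 2·L^(-1/2), the labor demand is L(w) = (20/w)^(2).
At w = 4: L = 25. At w = 10: L = 4.
ΔL = 4 − 25 = -21.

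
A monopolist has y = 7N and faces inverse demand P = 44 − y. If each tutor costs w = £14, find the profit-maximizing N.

N* = 3

Marginal revenue from the inverse demand is MR = 44 − 2y.
The marginal product is MP_N = 7.
A monopolist hires until marginal revenue product equals the wage: MR·MP_N = w.
(44 − 14N)·7 = 14, so N = 3.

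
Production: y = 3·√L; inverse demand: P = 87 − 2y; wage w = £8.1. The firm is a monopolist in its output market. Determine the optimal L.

Marginal revenue from the inverse demand is MR = 87 − 4y.
The marginal product is MP_L = 1.5·L^(-1/2).
A monopolist hires until marginal revenue product equals the wage: MR·MP_L = w.
At L, y = 3·√L. Substituting and solving: (87 − 12·√L)·1.5·L^(-1/2) = 8.1 gives L = 25.

L* = 25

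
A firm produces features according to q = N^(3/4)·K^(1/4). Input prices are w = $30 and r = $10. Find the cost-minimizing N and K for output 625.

Cost minimization requires the marginal rate of technical substitution to equal the input-price ratio: MP_N/MP_K = w/r.
Here MP_N/MP_K = (3/4)·(K/N)/(1/4) = 3·(K/N). Setting this equal to 30/10 = 3 gives K = N.
Substituting into q = 625: N^(3/4)·(N)^(1/4) = 625.
Solving, N = 625 and K = 625.

N* = 625, K* = 625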